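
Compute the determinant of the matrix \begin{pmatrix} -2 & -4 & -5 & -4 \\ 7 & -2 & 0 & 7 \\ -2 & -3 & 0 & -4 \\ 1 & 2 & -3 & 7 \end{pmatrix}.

548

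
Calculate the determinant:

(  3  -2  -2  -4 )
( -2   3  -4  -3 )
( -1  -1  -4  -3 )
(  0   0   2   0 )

100

Expand along row 4 (it has 3 zeros):
  − (2) · M_43   where M_43 = det([3 -2 -4; -2 3 -3; -1 -1 -3]) = -50
det = (-1)·(2)·(-50) = 100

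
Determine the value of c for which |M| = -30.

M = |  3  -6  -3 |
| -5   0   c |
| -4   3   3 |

Expanding along the column containing c, det(M) is linear in c: det(M) = (15)·c + (-45).
Set (15)·c + (-45) = -30  ⇒  (15)·c = 15  ⇒  c = 1.

c = 1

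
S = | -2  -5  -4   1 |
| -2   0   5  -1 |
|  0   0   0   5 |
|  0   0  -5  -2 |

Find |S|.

S is block upper-triangular with a 2×2 block and a 2×2 block on the diagonal, so its determinant equals the product of the determinants of the diagonal blocks.
det of the 2×2 block = -10
det of the 2×2 block = 25
det = (-10)·(25) = -250

-250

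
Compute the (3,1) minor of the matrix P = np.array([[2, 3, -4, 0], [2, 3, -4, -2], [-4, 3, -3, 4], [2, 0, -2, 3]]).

Delete row 3 and column 1; the remaining 3×3 submatrix is [3 -4 0; 3 -4 -2; 0 -2 3].
Its determinant is -12.

-12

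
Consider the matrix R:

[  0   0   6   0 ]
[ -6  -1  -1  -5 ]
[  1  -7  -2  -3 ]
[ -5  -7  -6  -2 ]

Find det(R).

det(R) = 1410

Expand along row 1 (it has 3 zeros):
  + (6) · M_13   where M_13 = det([-6 -1 -5; 1 -7 -3; -5 -7 -2]) = 235
det = (+1)·(6)·(235) = 1410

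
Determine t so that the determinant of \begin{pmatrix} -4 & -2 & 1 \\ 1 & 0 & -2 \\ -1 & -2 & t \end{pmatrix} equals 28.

Expanding along the column containing t, det(M) is linear in t: det(M) = (2)·t + (10).
Set (2)·t + (10) = 28  ⇒  (2)·t = 18  ⇒  t = 9.

9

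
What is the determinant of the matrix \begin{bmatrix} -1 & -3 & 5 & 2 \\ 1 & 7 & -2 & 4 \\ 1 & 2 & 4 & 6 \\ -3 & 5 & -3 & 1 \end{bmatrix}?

Expand along row 1:
  + (-1) · M_11   where M_11 = det([7 -2 4; 2 4 6; 5 -3 1]) = -6
  − (-3) · M_12   where M_12 = det([1 -2 4; 1 4 6; -3 -3 1]) = 96
  + (5) · M_13   where M_13 = det([1 7 4; 1 2 6; -3 5 1]) = -117
  − (2) · M_14   where M_14 = det([1 7 -2; 1 2 4; -3 5 -3]) = -111
det = (+1)·(-1)·(-6) + (-1)·(-3)·(96) + (+1)·(5)·(-117) + (-1)·(2)·(-111) = -69

The determinant is -69.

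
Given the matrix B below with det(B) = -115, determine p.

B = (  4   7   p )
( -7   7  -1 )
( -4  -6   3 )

-5

Expanding along the row containing p, det(B) is linear in p: det(B) = (70)·p + (235).
Set (70)·p + (235) = -115  ⇒  (70)·p = -350  ⇒  p = -5.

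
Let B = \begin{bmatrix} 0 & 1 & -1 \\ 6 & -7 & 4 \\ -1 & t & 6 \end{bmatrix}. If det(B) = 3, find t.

Expanding along the column containing t, det(B) is linear in t: det(B) = (-6)·t + (-33).
Set (-6)·t + (-33) = 3  ⇒  (-6)·t = 36  ⇒  t = -6.

t = -6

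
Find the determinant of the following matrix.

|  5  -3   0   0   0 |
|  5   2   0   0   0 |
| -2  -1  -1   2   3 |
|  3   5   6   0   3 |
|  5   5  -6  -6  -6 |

The matrix is block lower-triangular with a 2×2 block and a 3×3 block on the diagonal, so its determinant equals the product of the determinants of the diagonal blocks.
det of the 2×2 block = 25
det of the 3×3 block = -90
det = (25)·(-90) = -2250

-2250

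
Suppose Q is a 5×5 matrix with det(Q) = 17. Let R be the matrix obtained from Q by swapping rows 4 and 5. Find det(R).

-17

Swapping two rows multiplies the determinant by −1.
det(R) = (-1)·(17) = -17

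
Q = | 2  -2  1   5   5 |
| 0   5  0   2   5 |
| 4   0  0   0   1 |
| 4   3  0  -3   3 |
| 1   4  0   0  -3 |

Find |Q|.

-577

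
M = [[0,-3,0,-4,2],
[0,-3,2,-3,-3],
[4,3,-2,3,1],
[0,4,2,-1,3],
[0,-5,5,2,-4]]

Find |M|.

2488

Expand along column 1 (it has 4 zeros):
  + (4) · M_31   where M_31 = det([-3 0 -4 2; -3 2 -3 -3; 4 2 -1 3; -5 5 2 -4]) = 622
det = (+1)·(4)·(622) = 2488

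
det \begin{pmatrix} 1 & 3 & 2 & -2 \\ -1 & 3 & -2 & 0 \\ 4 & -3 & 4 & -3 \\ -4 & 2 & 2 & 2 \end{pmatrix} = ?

32

Expand along row 2 (it has 1 zero):
  − (-1) · M_21   where M_21 = det([3 2 -2; -3 4 -3; 2 2 2]) = 70
  + (3) · M_22   where M_22 = det([1 2 -2; 4 4 -3; -4 2 2]) = -26
  − (-2) · M_23   where M_23 = det([1 3 -2; 4 -3 -3; -4 2 2]) = 20
det = (-1)·(-1)·(70) + (+1)·(3)·(-26) + (-1)·(-2)·(20) = 32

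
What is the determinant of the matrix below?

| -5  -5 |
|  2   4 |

The determinant is -10.

det = (-5)·4 − (-5)·2 = -20 − (-10) = -10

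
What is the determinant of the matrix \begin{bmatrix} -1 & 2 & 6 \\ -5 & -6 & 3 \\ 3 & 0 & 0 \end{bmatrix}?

Expand along row 3:
  + 3 · |2 6; -6 3| = 3·(6 − (-36)) = 126

The determinant is 126.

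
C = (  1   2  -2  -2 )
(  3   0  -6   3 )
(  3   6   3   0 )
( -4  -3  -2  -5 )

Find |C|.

Expand along row 2 (it has 1 zero):
  − (3) · M_21   where M_21 = det([2 -2 -2; 6 3 0; -3 -2 -5]) = -84
  − (-6) · M_23   where M_23 = det([1 2 -2; 3 6 0; -4 -3 -5]) = -30
  + (3) · M_24   where M_24 = det([1 2 -2; 3 6 3; -4 -3 -2]) = -45
det = (-1)·(3)·(-84) + (-1)·(-6)·(-30) + (+1)·(3)·(-45) = -63

The determinant is -63.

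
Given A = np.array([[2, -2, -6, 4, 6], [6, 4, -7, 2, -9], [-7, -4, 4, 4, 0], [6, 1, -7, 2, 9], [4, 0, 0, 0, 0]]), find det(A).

Expand along row 5 (it has 4 zeros):
  + (4) · M_51   where M_51 = det([-2 -6 4 6; 4 -7 2 -9; -4 4 4 0; 1 -7 2 9]) = 1296
det = (+1)·(4)·(1296) = 5184

5184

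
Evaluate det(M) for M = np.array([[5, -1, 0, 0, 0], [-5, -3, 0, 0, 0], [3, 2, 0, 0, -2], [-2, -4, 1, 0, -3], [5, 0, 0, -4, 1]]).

M is block lower-triangular with a 2×2 block and a 3×3 block on the diagonal, so its determinant equals the product of the determinants of the diagonal blocks.
det of the 2×2 block = -20
det of the 3×3 block = 8
det = (-20)·(8) = -160

-160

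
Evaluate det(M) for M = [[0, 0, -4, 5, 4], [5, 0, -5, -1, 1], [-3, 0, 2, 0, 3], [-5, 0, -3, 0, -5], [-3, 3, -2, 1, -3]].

|M| = -3048

Expand along column 2 (it has 4 zeros):
  − (3) · M_52   where M_52 = det([0 -4 5 4; 5 -5 -1 1; -3 2 0 3; -5 -3 0 -5]) = 1016
det = (-1)·(3)·(1016) = -3048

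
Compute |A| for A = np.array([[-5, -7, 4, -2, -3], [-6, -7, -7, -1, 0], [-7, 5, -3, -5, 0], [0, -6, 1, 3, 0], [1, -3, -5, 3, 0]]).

2634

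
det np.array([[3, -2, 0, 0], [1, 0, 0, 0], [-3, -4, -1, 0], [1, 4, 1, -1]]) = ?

The matrix is block lower-triangular with a 2×2 block and a 2×2 block on the diagonal, so its determinant equals the product of the determinants of the diagonal blocks.
det of the 2×2 block = 2
det of the 2×2 block = 1
det = (2)·(1) = 2

The determinant is 2.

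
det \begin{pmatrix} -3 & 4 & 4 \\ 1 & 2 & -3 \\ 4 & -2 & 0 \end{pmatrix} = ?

-70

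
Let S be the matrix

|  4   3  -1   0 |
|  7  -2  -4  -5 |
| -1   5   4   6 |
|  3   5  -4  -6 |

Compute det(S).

Expand along row 1 (it has 1 zero):
  + (4) · M_11   where M_11 = det([-2 -4 -5; 5 4 6; 5 -4 -6]) = -40
  − (3) · M_12   where M_12 = det([7 -4 -5; -1 4 6; 3 -4 -6]) = -8
  + (-1) · M_13   where M_13 = det([7 -2 -5; -1 5 6; 3 5 -6]) = -344
det = (+1)·(4)·(-40) + (-1)·(3)·(-8) + (+1)·(-1)·(-344) = 208

|S| = 208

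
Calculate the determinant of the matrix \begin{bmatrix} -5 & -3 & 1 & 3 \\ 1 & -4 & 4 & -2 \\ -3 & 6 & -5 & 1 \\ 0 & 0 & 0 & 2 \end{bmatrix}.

70

Expand along row 4 (it has 3 zeros):
  + (2) · M_44   where M_44 = det([-5 -3 1; 1 -4 4; -3 6 -5]) = 35
det = (+1)·(2)·(35) = 70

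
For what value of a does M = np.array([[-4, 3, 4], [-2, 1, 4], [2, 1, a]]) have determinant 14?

-5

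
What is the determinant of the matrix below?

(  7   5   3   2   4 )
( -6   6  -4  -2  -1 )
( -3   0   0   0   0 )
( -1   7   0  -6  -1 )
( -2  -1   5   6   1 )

3018

Expand along row 3 (it has 4 zeros):
  + (-3) · M_31   where M_31 = det([5 3 2 4; 6 -4 -2 -1; 7 0 -6 -1; -1 5 6 1]) = -1006
det = (+1)·(-3)·(-1006) = 3018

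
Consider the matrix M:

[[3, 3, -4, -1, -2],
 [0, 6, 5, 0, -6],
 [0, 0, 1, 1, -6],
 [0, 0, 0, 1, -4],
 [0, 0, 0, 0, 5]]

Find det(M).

det(M) = 90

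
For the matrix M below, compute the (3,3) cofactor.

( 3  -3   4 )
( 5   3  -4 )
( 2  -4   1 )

Delete row 3 and column 3; the remaining 2×2 submatrix is [3 -3; 5 3].
Its determinant is 3·3 − (-3)·5 = 24.
The cofactor carries sign (−1)^(3+3) = +1, so C_{3,3} = +(24) = 24.

24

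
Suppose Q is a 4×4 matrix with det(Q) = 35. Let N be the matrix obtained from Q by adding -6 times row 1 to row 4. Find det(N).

Adding a multiple of one row to another leaves the determinant unchanged.
det(N) = (1)·(35) = 35

|N| = 35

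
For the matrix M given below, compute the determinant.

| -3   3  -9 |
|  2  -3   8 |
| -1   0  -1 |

0

Expand along row 3:
  + (-1) · |3 -9; -3 8| = (-1)·(24 − 27) = 3
  + (-1) · |-3 3; 2 -3| = (-1)·(9 − 6) = -3
Sum: (3) + (-3) = 0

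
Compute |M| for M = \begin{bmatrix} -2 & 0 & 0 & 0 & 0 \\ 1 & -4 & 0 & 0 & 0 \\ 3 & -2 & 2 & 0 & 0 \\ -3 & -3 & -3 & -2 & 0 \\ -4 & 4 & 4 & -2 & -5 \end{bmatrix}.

M is lower triangular, so det(M) is the product of the diagonal entries:
det = (-2) · (-4) · (2) · (-2) · (-5) = 160

The determinant is 160.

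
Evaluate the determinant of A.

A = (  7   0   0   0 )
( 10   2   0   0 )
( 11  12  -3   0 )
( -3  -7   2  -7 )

|A| = 294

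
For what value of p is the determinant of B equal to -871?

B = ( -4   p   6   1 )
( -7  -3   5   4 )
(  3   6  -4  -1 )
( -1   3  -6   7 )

p = 8

Expanding along the column containing p, det(B) is linear in p: det(B) = (-50)·p + (-471).
Set (-50)·p + (-471) = -871  ⇒  (-50)·p = -400  ⇒  p = 8.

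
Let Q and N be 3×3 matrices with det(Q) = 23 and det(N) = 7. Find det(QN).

The determinant is 161.

det(QN) = det(Q)·det(N) = (23)·(7) = 161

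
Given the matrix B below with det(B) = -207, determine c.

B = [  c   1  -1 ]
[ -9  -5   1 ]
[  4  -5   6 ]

Expanding along the row containing c, det(B) is linear in c: det(B) = (-25)·c + (-7).
Set (-25)·c + (-7) = -207  ⇒  (-25)·c = -200  ⇒  c = 8.

8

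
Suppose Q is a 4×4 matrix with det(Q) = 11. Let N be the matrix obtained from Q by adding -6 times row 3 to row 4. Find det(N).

|N| = 11

Adding a multiple of one row to another leaves the determinant unchanged.
det(N) = (1)·(11) = 11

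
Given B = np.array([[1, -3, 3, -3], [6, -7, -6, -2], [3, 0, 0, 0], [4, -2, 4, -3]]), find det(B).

Expand along row 3 (it has 3 zeros):
  + (3) · M_31   where M_31 = det([-3 3 -3; -7 -6 -2; -2 4 -3]) = -9
det = (+1)·(3)·(-9) = -27

-27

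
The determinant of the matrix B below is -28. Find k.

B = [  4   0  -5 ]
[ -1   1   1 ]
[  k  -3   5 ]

Expanding along the column containing k, det(B) is linear in k: det(B) = (5)·k + (17).
Set (5)·k + (17) = -28  ⇒  (5)·k = -45  ⇒  k = -9.

k = -9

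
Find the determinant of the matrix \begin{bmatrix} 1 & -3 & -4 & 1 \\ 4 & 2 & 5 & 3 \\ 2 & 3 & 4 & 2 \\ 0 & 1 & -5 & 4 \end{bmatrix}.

-27

Expand along row 4 (it has 1 zero):
  + (1) · M_42   where M_42 = det([1 -4 1; 4 5 3; 2 4 2]) = 12
  − (-5) · M_43   where M_43 = det([1 -3 1; 4 2 3; 2 3 2]) = 9
  + (4) · M_44   where M_44 = det([1 -3 -4; 4 2 5; 2 3 4]) = -21
det = (+1)·(1)·(12) + (-1)·(-5)·(9) + (+1)·(4)·(-21) = -27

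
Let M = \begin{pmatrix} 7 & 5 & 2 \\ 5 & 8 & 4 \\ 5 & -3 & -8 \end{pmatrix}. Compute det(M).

-174

Expand along column 1:
  + 7 · |8 4; -3 -8| = 7·(-64 − (-12)) = -364
  − 5 · |5 2; -3 -8| = −5·(-40 − (-6)) = 170
  + 5 · |5 2; 8 4| = 5·(20 − 16) = 20
Sum: (-364) + (170) + (20) = -174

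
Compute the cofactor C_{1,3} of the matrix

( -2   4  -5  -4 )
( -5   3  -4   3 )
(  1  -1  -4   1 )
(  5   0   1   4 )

Delete row 1 and column 3; the remaining 3×3 submatrix is [-5 3 3; 1 -1 1; 5 0 4].
Its determinant is 38.
The cofactor carries sign (−1)^(1+3) = +1, so C_{1,3} = +(38) = 38.

38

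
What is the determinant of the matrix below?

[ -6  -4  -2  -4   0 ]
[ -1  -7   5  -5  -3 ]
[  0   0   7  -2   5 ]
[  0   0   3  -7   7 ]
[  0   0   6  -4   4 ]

The matrix is block upper-triangular with a 2×2 block and a 3×3 block on the diagonal, so its determinant equals the product of the determinants of the diagonal blocks.
det of the 2×2 block = 38
det of the 3×3 block = 90
det = (38)·(90) = 3420

3420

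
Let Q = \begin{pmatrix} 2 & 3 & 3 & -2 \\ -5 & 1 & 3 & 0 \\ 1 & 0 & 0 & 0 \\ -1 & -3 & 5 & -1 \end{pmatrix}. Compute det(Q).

-34

Expand along row 3 (it has 3 zeros):
  + (1) · M_31   where M_31 = det([3 3 -2; 1 3 0; -3 5 -1]) = -34
det = (+1)·(1)·(-34) = -34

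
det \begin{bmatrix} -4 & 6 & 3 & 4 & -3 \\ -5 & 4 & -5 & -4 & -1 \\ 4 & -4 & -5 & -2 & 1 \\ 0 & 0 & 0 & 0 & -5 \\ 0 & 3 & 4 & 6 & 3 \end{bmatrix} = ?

70

Expand along row 4 (it has 4 zeros):
  − (-5) · M_45   where M_45 = det([-4 6 3 4; -5 4 -5 -4; 4 -4 -5 -2; 0 3 4 6]) = 14
det = (-1)·(-5)·(14) = 70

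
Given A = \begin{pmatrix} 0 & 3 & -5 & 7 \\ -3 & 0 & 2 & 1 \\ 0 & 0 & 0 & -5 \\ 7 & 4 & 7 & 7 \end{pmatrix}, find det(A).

det(A) = 825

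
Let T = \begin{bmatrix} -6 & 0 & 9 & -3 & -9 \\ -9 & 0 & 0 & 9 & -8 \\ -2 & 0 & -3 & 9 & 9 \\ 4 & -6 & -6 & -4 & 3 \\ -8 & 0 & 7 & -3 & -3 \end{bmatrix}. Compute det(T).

|T| = -32112

Expand along column 2 (it has 4 zeros):
  + (-6) · M_42   where M_42 = det([-6 9 -3 -9; -9 0 9 -8; -2 -3 9 9; -8 7 -3 -3]) = 5352
det = (+1)·(-6)·(5352) = -32112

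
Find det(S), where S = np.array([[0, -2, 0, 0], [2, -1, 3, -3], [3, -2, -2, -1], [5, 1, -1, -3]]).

The determinant is 2.

Expand along row 1 (it has 3 zeros):
  − (-2) · M_12   where M_12 = det([2 3 -3; 3 -2 -1; 5 -1 -3]) = 1
det = (-1)·(-2)·(1) = 2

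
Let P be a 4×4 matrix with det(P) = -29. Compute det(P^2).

det(P^2) = (det P)^2 = (-29)^2 = 841

The determinant is 841.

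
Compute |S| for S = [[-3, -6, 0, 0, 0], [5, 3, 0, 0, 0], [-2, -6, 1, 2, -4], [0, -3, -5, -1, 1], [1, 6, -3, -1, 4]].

det(S) = 483

S is block lower-triangular with a 2×2 block and a 3×3 block on the diagonal, so its determinant equals the product of the determinants of the diagonal blocks.
det of the 2×2 block = 21
det of the 3×3 block = 23
det = (21)·(23) = 483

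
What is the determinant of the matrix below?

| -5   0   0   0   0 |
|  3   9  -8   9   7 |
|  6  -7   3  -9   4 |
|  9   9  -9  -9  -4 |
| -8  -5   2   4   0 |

29500

Expand along row 1 (it has 4 zeros):
  + (-5) · M_11   where M_11 = det([9 -8 9 7; -7 3 -9 4; 9 -9 -9 -4; -5 2 4 0]) = -5900
det = (+1)·(-5)·(-5900) = 29500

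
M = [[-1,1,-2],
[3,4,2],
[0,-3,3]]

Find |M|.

-9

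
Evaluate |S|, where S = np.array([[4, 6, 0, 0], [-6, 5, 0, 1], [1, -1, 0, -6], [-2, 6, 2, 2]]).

Expand along column 3 (it has 3 zeros):
  − (2) · M_43   where M_43 = det([4 6 0; -6 5 1; 1 -1 -6]) = -326
det = (-1)·(2)·(-326) = 652

652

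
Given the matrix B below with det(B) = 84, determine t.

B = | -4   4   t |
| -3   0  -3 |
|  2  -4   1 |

t = 4

Expanding along the row containing t, det(B) is linear in t: det(B) = (12)·t + (36).
Set (12)·t + (36) = 84  ⇒  (12)·t = 48  ⇒  t = 4.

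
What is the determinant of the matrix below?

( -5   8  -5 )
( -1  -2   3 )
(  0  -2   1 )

Expand along row 3:
  − (-2) · |-5 -5; -1 3| = −(-2)·(-15 − 5) = -40
  + 1 · |-5 8; -1 -2| = 1·(10 − (-8)) = 18
Sum: (-40) + (18) = -22

-22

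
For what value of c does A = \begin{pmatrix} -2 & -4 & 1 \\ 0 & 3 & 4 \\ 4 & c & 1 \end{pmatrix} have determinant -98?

-2

Expanding along the row containing c, det(A) is linear in c: det(A) = (8)·c + (-82).
Set (8)·c + (-82) = -98  ⇒  (8)·c = -16  ⇒  c = -2.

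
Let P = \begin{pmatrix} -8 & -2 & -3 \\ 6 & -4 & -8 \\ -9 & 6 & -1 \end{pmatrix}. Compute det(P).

Expand along row 1:
  + (-8) · |-4 -8; 6 -1| = (-8)·(4 − (-48)) = -416
  − (-2) · |6 -8; -9 -1| = −(-2)·(-6 − 72) = -156
  + (-3) · |6 -4; -9 6| = (-3)·(36 − 36) = 0
Sum: (-416) + (-156) + (0) = -572

det(P) = -572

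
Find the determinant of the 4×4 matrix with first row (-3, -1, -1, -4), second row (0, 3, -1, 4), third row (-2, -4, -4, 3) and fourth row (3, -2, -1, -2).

The determinant is -353.

Expand along row 2 (it has 1 zero):
  + (3) · M_22   where M_22 = det([-3 -1 -4; -2 -4 3; 3 -1 -2]) = -94
  − (-1) · M_23   where M_23 = det([-3 -1 -4; -2 -4 3; 3 -2 -2]) = -111
  + (4) · M_24   where M_24 = det([-3 -1 -1; -2 -4 -4; 3 -2 -1]) = 10
det = (+1)·(3)·(-94) + (-1)·(-1)·(-111) + (+1)·(4)·(10) = -353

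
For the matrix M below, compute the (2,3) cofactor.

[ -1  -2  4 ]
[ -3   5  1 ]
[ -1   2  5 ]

4

Delete row 2 and column 3; the remaining 2×2 submatrix is [-1 -2; -1 2].
Its determinant is (-1)·2 − (-2)·(-1) = -4.
The cofactor carries sign (−1)^(2+3) = −1, so C_{2,3} = −(-4) = 4.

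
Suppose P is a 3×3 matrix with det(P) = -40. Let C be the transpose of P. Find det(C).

The determinant is -40.

det(Pᵀ) = det(P).
det(C) = (1)·(-40) = -40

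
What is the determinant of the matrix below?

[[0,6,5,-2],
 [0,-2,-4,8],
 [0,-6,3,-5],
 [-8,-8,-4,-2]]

Expand along column 1 (it has 3 zeros):
  − (-8) · M_41   where M_41 = det([6 5 -2; -2 -4 8; -6 3 -5]) = -254
det = (-1)·(-8)·(-254) = -2032

-2032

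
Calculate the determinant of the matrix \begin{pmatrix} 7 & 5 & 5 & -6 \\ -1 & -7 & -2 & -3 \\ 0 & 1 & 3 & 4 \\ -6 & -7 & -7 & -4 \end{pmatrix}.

598

Expand along row 3 (it has 1 zero):
  − (1) · M_32   where M_32 = det([7 5 -6; -1 -2 -3; -6 -7 -4]) = 9
  + (3) · M_33   where M_33 = det([7 5 -6; -1 -7 -3; -6 -7 -4]) = 329
  − (4) · M_34   where M_34 = det([7 5 5; -1 -7 -2; -6 -7 -7]) = 95
det = (-1)·(1)·(9) + (+1)·(3)·(329) + (-1)·(4)·(95) = 598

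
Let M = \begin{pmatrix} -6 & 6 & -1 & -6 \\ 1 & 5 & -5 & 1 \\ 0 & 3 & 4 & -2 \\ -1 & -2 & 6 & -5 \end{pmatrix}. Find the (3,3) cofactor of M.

144

Delete row 3 and column 3; the remaining 3×3 submatrix is [-6 6 -6; 1 5 1; -1 -2 -5].
Its determinant is 144.
The cofactor carries sign (−1)^(3+3) = +1, so C_{3,3} = +(144) = 144.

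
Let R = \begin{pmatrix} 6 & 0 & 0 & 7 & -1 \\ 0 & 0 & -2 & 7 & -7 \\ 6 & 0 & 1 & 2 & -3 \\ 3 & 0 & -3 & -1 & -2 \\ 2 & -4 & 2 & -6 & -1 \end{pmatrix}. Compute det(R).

det(R) = 4608

Expand along column 2 (it has 4 zeros):
  − (-4) · M_52   where M_52 = det([6 0 7 -1; 0 -2 7 -7; 6 1 2 -3; 3 -3 -1 -2]) = 1152
det = (-1)·(-4)·(1152) = 4608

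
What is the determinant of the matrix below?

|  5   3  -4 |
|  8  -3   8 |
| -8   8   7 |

-945

Expand along column 1:
  + 5 · |-3 8; 8 7| = 5·(-21 − 64) = -425
  − 8 · |3 -4; 8 7| = −8·(21 − (-32)) = -424
  + (-8) · |3 -4; -3 8| = (-8)·(24 − 12) = -96
Sum: (-425) + (-424) + (-96) = -945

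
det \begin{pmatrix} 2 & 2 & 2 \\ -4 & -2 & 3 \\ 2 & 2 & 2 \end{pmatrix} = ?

0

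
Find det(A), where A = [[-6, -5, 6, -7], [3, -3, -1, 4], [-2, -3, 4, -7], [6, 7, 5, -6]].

Expand along row 1:
  + (-6) · M_11   where M_11 = det([-3 -1 4; -3 4 -7; 7 5 -6]) = -138
  − (-5) · M_12   where M_12 = det([3 -1 4; -2 4 -7; 6 5 -6]) = -49
  + (6) · M_13   where M_13 = det([3 -3 4; -2 -3 -7; 6 7 -6]) = 379
  − (-7) · M_14   where M_14 = det([3 -3 -1; -2 -3 4; 6 7 5]) = -235
det = (+1)·(-6)·(-138) + (-1)·(-5)·(-49) + (+1)·(6)·(379) + (-1)·(-7)·(-235) = 1212

det(A) = 1212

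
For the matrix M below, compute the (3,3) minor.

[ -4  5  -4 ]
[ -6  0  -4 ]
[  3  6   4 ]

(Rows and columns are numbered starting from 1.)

Delete row 3 and column 3; the remaining 2×2 submatrix is [-4 5; -6 0].
Its determinant is (-4)·0 − 5·(-6) = 30.

30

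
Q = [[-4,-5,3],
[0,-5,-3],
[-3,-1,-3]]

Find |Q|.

Expand along column 1:
  + (-4) · |-5 -3; -1 -3| = (-4)·(15 − 3) = -48
  + (-3) · |-5 3; -5 -3| = (-3)·(15 − (-15)) = -90
Sum: (-48) + (-90) = -138

-138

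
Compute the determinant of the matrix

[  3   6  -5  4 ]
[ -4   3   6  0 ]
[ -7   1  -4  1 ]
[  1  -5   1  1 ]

-1717

Expand along row 2 (it has 1 zero):
  − (-4) · M_21   where M_21 = det([6 -5 4; 1 -4 1; -5 1 1]) = -76
  + (3) · M_22   where M_22 = det([3 -5 4; -7 -4 1; 1 1 1]) = -67
  − (6) · M_23   where M_23 = det([3 6 4; -7 1 1; 1 -5 1]) = 202
det = (-1)·(-4)·(-76) + (+1)·(3)·(-67) + (-1)·(6)·(202) = -1717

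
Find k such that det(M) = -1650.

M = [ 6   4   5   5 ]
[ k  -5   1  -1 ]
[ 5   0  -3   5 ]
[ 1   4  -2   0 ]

k = 6

Expanding along the column containing k, det(M) is linear in k: det(M) = (-200)·k + (-450).
Set (-200)·k + (-450) = -1650  ⇒  (-200)·k = -1200  ⇒  k = 6.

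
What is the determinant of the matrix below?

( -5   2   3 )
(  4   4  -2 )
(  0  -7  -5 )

Expand along row 3:
  − (-7) · |-5 3; 4 -2| = −(-7)·(10 − 12) = -14
  + (-5) · |-5 2; 4 4| = (-5)·(-20 − 8) = 140
Sum: (-14) + (140) = 126

126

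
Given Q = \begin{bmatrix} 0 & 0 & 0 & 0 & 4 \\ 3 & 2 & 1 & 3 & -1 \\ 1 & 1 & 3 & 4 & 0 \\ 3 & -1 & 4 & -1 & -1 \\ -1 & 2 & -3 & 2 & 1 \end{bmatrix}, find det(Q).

Expand along row 1 (it has 4 zeros):
  + (4) · M_15   where M_15 = det([3 2 1 3; 1 1 3 4; 3 -1 4 -1; -1 2 -3 2]) = -15
det = (+1)·(4)·(-15) = -60

The determinant is -60.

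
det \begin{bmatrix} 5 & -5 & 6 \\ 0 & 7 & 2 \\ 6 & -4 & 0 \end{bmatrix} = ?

-272

Expand along column 1:
  + 5 · |7 2; -4 0| = 5·(0 − (-8)) = 40
  + 6 · |-5 6; 7 2| = 6·(-10 − 42) = -312
Sum: (40) + (-312) = -272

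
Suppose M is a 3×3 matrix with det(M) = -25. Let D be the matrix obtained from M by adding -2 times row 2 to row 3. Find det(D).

|D| = -25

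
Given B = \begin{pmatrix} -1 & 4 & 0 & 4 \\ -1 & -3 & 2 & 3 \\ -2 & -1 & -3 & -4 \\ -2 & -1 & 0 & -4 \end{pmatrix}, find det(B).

Expand along column 3 (it has 2 zeros):
  − (2) · M_23   where M_23 = det([-1 4 4; -2 -1 -4; -2 -1 -4]) = 0
  + (-3) · M_33   where M_33 = det([-1 4 4; -1 -3 3; -2 -1 -4]) = -75
det = (-1)·(2)·(0) + (+1)·(-3)·(-75) = 225

det(B) = 225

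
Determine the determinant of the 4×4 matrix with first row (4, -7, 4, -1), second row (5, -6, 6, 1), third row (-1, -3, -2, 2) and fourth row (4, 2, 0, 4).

The determinant is 432.

Expand along row 4 (it has 1 zero):
  − (4) · M_41   where M_41 = det([-7 4 -1; -6 6 1; -3 -2 2]) = -92
  + (2) · M_42   where M_42 = det([4 4 -1; 5 6 1; -1 -2 2]) = 16
  + (4) · M_44   where M_44 = det([4 -7 4; 5 -6 6; -1 -3 -2]) = 8
det = (-1)·(4)·(-92) + (+1)·(2)·(16) + (+1)·(4)·(8) = 432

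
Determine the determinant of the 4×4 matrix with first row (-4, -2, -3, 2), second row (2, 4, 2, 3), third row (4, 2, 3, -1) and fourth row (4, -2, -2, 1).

Expand along row 1:
  + (-4) · M_11   where M_11 = det([4 2 3; 2 3 -1; -2 -2 1]) = 10
  − (-2) · M_12   where M_12 = det([2 2 3; 4 3 -1; 4 -2 1]) = -74
  + (-3) · M_13   where M_13 = det([2 4 3; 4 2 -1; 4 -2 1]) = -80
  − (2) · M_14   where M_14 = det([2 4 2; 4 2 3; 4 -2 -2]) = 52
det = (+1)·(-4)·(10) + (-1)·(-2)·(-74) + (+1)·(-3)·(-80) + (-1)·(2)·(52) = -52

-52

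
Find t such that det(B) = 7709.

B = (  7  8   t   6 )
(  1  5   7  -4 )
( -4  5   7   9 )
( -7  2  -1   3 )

-3

Expanding along the row containing t, det(B) is linear in t: det(B) = (-366)·t + (6611).
Set (-366)·t + (6611) = 7709  ⇒  (-366)·t = 1098  ⇒  t = -3.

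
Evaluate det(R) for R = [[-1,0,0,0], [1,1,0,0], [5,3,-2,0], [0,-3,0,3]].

R is lower triangular, so det(R) is the product of the diagonal entries:
det = (-1) · (1) · (-2) · (3) = 6

6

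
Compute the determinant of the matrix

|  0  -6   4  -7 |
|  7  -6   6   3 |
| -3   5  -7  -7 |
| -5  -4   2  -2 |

Expand along row 1 (it has 1 zero):
  − (-6) · M_12   where M_12 = det([7 6 3; -3 -7 -7; -5 2 -2]) = 247
  + (4) · M_13   where M_13 = det([7 -6 3; -3 5 -7; -5 -4 -2]) = -329
  − (-7) · M_14   where M_14 = det([7 -6 6; -3 5 -7; -5 -4 2]) = -150
det = (-1)·(-6)·(247) + (+1)·(4)·(-329) + (-1)·(-7)·(-150) = -884

-884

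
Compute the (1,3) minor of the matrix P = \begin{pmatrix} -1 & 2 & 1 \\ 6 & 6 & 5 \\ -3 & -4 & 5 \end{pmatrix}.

Delete row 1 and column 3; the remaining 2×2 submatrix is [6 6; -3 -4].
Its determinant is 6·(-4) − 6·(-3) = -6.

-6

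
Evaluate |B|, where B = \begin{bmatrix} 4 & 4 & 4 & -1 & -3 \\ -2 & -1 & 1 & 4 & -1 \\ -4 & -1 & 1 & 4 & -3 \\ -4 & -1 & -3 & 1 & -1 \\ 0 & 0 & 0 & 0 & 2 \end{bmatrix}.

Expand along row 5 (it has 4 zeros):
  + (2) · M_55   where M_55 = det([4 4 4 -1; -2 -1 1 4; -4 -1 1 4; -4 -1 -3 1]) = -72
det = (+1)·(2)·(-72) = -144

-144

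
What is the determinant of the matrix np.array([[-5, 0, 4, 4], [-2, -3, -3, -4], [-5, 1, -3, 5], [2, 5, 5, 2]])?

Expand along row 1 (it has 1 zero):
  + (-5) · M_11   where M_11 = det([-3 -3 -4; 1 -3 5; 5 5 2]) = -56
  + (4) · M_13   where M_13 = det([-2 -3 -4; -5 1 5; 2 5 2]) = 94
  − (4) · M_14   where M_14 = det([-2 -3 -3; -5 1 -3; 2 5 5]) = -16
det = (+1)·(-5)·(-56) + (+1)·(4)·(94) + (-1)·(4)·(-16) = 720

720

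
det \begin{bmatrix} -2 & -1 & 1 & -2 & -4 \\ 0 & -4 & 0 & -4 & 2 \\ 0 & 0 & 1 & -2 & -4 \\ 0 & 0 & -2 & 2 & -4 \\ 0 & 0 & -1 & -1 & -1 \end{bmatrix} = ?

-208

The matrix is block upper-triangular with a 2×2 block and a 3×3 block on the diagonal, so its determinant equals the product of the determinants of the diagonal blocks.
det of the 2×2 block = 8
det of the 3×3 block = -26
det = (8)·(-26) = -208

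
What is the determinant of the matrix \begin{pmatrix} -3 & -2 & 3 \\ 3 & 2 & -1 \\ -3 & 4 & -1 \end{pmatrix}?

36

Expand along row 1:
  + (-3) · |2 -1; 4 -1| = (-3)·(-2 − (-4)) = -6
  − (-2) · |3 -1; -3 -1| = −(-2)·(-3 − 3) = -12
  + 3 · |3 2; -3 4| = 3·(12 − (-6)) = 54
Sum: (-6) + (-12) + (54) = 36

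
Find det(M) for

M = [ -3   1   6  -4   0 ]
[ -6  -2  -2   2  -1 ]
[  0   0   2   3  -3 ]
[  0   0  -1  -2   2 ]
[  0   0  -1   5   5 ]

M is block upper-triangular with a 2×2 block and a 3×3 block on the diagonal, so its determinant equals the product of the determinants of the diagonal blocks.
det of the 2×2 block = 12
det of the 3×3 block = -10
det = (12)·(-10) = -120

det(M) = -120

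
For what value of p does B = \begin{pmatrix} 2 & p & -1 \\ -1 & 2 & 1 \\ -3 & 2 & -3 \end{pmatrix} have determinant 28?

-8

Expanding along the row containing p, det(B) is linear in p: det(B) = (-6)·p + (-20).
Set (-6)·p + (-20) = 28  ⇒  (-6)·p = 48  ⇒  p = -8.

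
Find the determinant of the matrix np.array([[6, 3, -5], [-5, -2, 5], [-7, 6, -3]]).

Expand along column 1:
  + 6 · |-2 5; 6 -3| = 6·(6 − 30) = -144
  − (-5) · |3 -5; 6 -3| = −(-5)·(-9 − (-30)) = 105
  + (-7) · |3 -5; -2 5| = (-7)·(15 − 10) = -35
Sum: (-144) + (105) + (-35) = -74

The determinant is -74.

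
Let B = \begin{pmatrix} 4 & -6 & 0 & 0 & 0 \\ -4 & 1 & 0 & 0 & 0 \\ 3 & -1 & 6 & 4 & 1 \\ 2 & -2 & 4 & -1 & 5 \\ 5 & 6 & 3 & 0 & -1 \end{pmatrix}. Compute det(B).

-1700

B is block lower-triangular with a 2×2 block and a 3×3 block on the diagonal, so its determinant equals the product of the determinants of the diagonal blocks.
det of the 2×2 block = -20
det of the 3×3 block = 85
det = (-20)·(85) = -1700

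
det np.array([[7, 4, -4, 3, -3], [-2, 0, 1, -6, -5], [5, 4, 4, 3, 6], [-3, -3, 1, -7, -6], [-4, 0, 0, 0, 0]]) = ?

Expand along row 5 (it has 4 zeros):
  + (-4) · M_51   where M_51 = det([4 -4 3 -3; 0 1 -6 -5; 4 4 3 6; -3 1 -7 -6]) = -221
det = (+1)·(-4)·(-221) = 884

884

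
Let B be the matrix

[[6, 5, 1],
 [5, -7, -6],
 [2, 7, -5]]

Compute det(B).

576

Expand along row 1:
  + 6 · |-7 -6; 7 -5| = 6·(35 − (-42)) = 462
  − 5 · |5 -6; 2 -5| = −5·(-25 − (-12)) = 65
  + 1 · |5 -7; 2 7| = 1·(35 − (-14)) = 49
Sum: (462) + (65) + (49) = 576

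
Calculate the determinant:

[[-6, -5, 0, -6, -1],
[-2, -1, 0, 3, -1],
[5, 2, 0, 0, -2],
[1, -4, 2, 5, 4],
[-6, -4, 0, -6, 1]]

-30

Expand along column 3 (it has 4 zeros):
  − (2) · M_43   where M_43 = det([-6 -5 -6 -1; -2 -1 3 -1; 5 2 0 -2; -6 -4 -6 1]) = 15
det = (-1)·(2)·(15) = -30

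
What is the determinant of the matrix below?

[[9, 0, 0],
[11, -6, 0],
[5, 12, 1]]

The determinant is -54.

The matrix is lower triangular, so the determinant is the product of the diagonal entries:
det = (9) · (-6) · (1) = -54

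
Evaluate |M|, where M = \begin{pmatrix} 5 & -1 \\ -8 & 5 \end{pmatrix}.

det(M) = 5·5 − (-1)·(-8) = 25 − 8 = 17

The determinant is 17.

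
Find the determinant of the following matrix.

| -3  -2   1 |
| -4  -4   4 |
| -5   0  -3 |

The determinant is 8.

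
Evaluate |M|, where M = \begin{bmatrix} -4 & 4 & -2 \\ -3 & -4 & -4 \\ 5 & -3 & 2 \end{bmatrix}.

-34

Expand along column 1:
  + (-4) · |-4 -4; -3 2| = (-4)·(-8 − 12) = 80
  − (-3) · |4 -2; -3 2| = −(-3)·(8 − 6) = 6
  + 5 · |4 -2; -4 -4| = 5·(-16 − 8) = -120
Sum: (80) + (6) + (-120) = -34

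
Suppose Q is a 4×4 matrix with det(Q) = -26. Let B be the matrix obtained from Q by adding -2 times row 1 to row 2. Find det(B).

det(B) = -26

Adding a multiple of one row to another leaves the determinant unchanged.
det(B) = (1)·(-26) = -26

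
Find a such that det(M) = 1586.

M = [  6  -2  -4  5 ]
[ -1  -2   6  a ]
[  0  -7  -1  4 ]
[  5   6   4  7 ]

Expanding along the column containing a, det(M) is linear in a: det(M) = (-262)·a + (1848).
Set (-262)·a + (1848) = 1586  ⇒  (-262)·a = -262  ⇒  a = 1.

1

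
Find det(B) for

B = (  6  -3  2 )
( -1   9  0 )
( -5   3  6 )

Expand along row 2:
  − (-1) · |-3 2; 3 6| = −(-1)·(-18 − 6) = -24
  + 9 · |6 2; -5 6| = 9·(36 − (-10)) = 414
Sum: (-24) + (414) = 390

The determinant is 390.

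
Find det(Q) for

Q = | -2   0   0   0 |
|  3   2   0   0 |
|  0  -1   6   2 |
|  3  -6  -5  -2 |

Q is block lower-triangular with a 2×2 block and a 2×2 block on the diagonal, so its determinant equals the product of the determinants of the diagonal blocks.
det of the 2×2 block = -4
det of the 2×2 block = -2
det = (-4)·(-2) = 8

The determinant is 8.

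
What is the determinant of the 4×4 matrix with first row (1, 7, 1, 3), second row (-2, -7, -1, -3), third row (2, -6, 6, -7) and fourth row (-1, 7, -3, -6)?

-556

Expand along row 1:
  + (1) · M_11   where M_11 = det([-7 -1 -3; -6 6 -7; 7 -3 -6]) = 556
  − (7) · M_12   where M_12 = det([-2 -1 -3; 2 6 -7; -1 -3 -6]) = 95
  + (1) · M_13   where M_13 = det([-2 -7 -3; 2 -6 -7; -1 7 -6]) = -327
  − (3) · M_14   where M_14 = det([-2 -7 -1; 2 -6 6; -1 7 -3]) = 40
det = (+1)·(1)·(556) + (-1)·(7)·(95) + (+1)·(1)·(-327) + (-1)·(3)·(40) = -556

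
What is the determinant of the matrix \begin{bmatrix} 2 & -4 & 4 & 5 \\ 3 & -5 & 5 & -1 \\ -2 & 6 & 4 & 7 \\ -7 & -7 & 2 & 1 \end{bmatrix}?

-2910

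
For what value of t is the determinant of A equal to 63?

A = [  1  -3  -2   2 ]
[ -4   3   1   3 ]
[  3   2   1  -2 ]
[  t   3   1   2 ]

7

Expanding along the column containing t, det(A) is linear in t: det(A) = (7)·t + (14).
Set (7)·t + (14) = 63  ⇒  (7)·t = 49  ⇒  t = 7.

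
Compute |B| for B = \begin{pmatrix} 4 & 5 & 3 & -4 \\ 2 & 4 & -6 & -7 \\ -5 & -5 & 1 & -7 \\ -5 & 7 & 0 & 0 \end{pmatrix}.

Expand along row 4 (it has 2 zeros):
  − (-5) · M_41   where M_41 = det([5 3 -4; 4 -6 -7; -5 1 -7]) = 538
  + (7) · M_42   where M_42 = det([4 3 -4; 2 -6 -7; -5 1 -7]) = 455
det = (-1)·(-5)·(538) + (+1)·(7)·(455) = 5875

5875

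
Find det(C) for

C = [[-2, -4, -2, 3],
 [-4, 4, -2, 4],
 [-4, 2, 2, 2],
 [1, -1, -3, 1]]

Expand along row 1:
  + (-2) · M_11   where M_11 = det([4 -2 4; 2 2 2; -1 -3 1]) = 24
  − (-4) · M_12   where M_12 = det([-4 -2 4; -4 2 2; 1 -3 1]) = -4
  + (-2) · M_13   where M_13 = det([-4 4 4; -4 2 2; 1 -1 1]) = 16
  − (3) · M_14   where M_14 = det([-4 4 -2; -4 2 2; 1 -1 -3]) = -28
det = (+1)·(-2)·(24) + (-1)·(-4)·(-4) + (+1)·(-2)·(16) + (-1)·(3)·(-28) = -12

-12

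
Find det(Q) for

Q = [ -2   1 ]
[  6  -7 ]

8

det(Q) = (-2)·(-7) − 1·6 = 14 − 6 = 8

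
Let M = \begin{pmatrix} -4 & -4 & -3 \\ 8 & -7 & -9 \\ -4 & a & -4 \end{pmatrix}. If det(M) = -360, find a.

Expanding along the row containing a, det(M) is linear in a: det(M) = (-60)·a + (-300).
Set (-60)·a + (-300) = -360  ⇒  (-60)·a = -60  ⇒  a = 1.

a = 1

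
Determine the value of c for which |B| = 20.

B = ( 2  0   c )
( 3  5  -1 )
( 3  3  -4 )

c = -9

Expanding along the column containing c, det(B) is linear in c: det(B) = (-6)·c + (-34).
Set (-6)·c + (-34) = 20  ⇒  (-6)·c = 54  ⇒  c = -9.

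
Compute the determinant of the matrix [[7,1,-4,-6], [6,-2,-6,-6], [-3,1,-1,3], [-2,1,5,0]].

-168

Expand along row 4 (it has 1 zero):
  − (-2) · M_41   where M_41 = det([1 -4 -6; -2 -6 -6; 1 -1 3]) = -72
  + (1) · M_42   where M_42 = det([7 -4 -6; 6 -6 -6; -3 -1 3]) = -24
  − (5) · M_43   where M_43 = det([7 1 -6; 6 -2 -6; -3 1 3]) = 0
det = (-1)·(-2)·(-72) + (+1)·(1)·(-24) + (-1)·(5)·(0) = -168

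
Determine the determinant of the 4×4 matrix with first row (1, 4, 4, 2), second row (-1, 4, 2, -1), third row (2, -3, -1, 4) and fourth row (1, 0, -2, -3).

60

Expand along row 4 (it has 1 zero):
  − (1) · M_41   where M_41 = det([4 4 2; 4 2 -1; -3 -1 4]) = -20
  − (-2) · M_43   where M_43 = det([1 4 2; -1 4 -1; 2 -3 4]) = 11
  + (-3) · M_44   where M_44 = det([1 4 4; -1 4 2; 2 -3 -1]) = -6
det = (-1)·(1)·(-20) + (-1)·(-2)·(11) + (+1)·(-3)·(-6) = 60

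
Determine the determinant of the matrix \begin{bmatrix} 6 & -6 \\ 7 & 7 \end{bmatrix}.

det = 6·7 − (-6)·7 = 42 − (-42) = 84

The determinant is 84.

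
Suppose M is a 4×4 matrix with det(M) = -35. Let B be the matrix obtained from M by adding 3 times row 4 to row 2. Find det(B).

Adding a multiple of one row to another leaves the determinant unchanged.
det(B) = (1)·(-35) = -35

|B| = -35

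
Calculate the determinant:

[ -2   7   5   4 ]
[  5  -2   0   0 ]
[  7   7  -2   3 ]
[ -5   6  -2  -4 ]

Expand along row 2 (it has 2 zeros):
  − (5) · M_21   where M_21 = det([7 5 4; 7 -2 3; 6 -2 -4]) = 320
  + (-2) · M_22   where M_22 = det([-2 5 4; 7 -2 3; -5 -2 -4]) = -59
det = (-1)·(5)·(320) + (+1)·(-2)·(-59) = -1482

-1482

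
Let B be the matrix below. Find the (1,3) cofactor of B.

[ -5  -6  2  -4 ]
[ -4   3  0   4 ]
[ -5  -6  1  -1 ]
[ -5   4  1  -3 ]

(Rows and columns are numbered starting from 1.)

-318

Delete row 1 and column 3; the remaining 3×3 submatrix is [-4 3 4; -5 -6 -1; -5 4 -3].
Its determinant is -318.
The cofactor carries sign (−1)^(1+3) = +1, so C_{1,3} = +(-318) = -318.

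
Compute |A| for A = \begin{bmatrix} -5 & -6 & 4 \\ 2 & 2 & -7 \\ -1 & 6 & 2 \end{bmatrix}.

|A| = -192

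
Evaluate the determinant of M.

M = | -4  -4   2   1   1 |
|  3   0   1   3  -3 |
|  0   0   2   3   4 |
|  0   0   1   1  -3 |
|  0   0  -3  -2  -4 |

M is block upper-triangular with a 2×2 block and a 3×3 block on the diagonal, so its determinant equals the product of the determinants of the diagonal blocks.
det of the 2×2 block = 12
det of the 3×3 block = 23
det = (12)·(23) = 276

276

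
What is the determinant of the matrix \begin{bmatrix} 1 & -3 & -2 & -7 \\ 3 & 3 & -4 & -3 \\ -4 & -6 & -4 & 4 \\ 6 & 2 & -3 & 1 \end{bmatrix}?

The determinant is -1608.

Expand along row 1:
  + (1) · M_11   where M_11 = det([3 -4 -3; -6 -4 4; 2 -3 1]) = -110
  − (-3) · M_12   where M_12 = det([3 -4 -3; -4 -4 4; 6 -3 1]) = -196
  + (-2) · M_13   where M_13 = det([3 3 -3; -4 -6 4; 6 2 1]) = -42
  − (-7) · M_14   where M_14 = det([3 3 -4; -4 -6 -4; 6 2 -3]) = -142
det = (+1)·(1)·(-110) + (-1)·(-3)·(-196) + (+1)·(-2)·(-42) + (-1)·(-7)·(-142) = -1608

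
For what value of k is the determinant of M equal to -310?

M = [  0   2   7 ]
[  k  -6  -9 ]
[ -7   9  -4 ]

Expanding along the row containing k, det(M) is linear in k: det(M) = (71)·k + (-168).
Set (71)·k + (-168) = -310  ⇒  (71)·k = -142  ⇒  k = -2.

k = -2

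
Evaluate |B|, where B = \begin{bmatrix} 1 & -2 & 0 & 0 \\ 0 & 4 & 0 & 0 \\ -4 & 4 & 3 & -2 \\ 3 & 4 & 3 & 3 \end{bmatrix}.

B is block lower-triangular with a 2×2 block and a 2×2 block on the diagonal, so its determinant equals the product of the determinants of the diagonal blocks.
det of the 2×2 block = 4
det of the 2×2 block = 15
det = (4)·(15) = 60

The determinant is 60.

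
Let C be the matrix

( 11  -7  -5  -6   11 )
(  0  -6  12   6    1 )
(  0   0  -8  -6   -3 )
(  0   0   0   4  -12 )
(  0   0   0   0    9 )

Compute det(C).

|C| = 19008

C is upper triangular, so det(C) is the product of the diagonal entries:
det = (11) · (-6) · (-8) · (4) · (9) = 19008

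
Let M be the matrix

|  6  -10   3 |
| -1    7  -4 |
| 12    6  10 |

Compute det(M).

The determinant is 674.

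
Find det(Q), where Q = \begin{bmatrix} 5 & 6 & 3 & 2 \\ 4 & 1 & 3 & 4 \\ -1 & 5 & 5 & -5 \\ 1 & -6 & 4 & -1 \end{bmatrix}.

Expand along row 1:
  + (5) · M_11   where M_11 = det([1 3 4; 5 5 -5; -6 4 -1]) = 320
  − (6) · M_12   where M_12 = det([4 3 4; -1 5 -5; 1 4 -1]) = 6
  + (3) · M_13   where M_13 = det([4 1 4; -1 5 -5; 1 -6 -1]) = -142
  − (2) · M_14   where M_14 = det([4 1 3; -1 5 5; 1 -6 4]) = 212
det = (+1)·(5)·(320) + (-1)·(6)·(6) + (+1)·(3)·(-142) + (-1)·(2)·(212) = 714

The determinant is 714.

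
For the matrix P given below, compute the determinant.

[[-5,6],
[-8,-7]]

det(P) = 83

det(P) = (-5)·(-7) − 6·(-8) = 35 − (-48) = 83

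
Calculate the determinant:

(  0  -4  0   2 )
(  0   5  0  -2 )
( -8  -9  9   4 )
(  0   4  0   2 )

0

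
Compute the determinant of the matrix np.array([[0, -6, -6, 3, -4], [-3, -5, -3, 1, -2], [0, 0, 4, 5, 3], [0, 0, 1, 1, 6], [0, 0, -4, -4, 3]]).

The determinant is 486.

The matrix is block upper-triangular with a 2×2 block and a 3×3 block on the diagonal, so its determinant equals the product of the determinants of the diagonal blocks.
det of the 2×2 block = -18
det of the 3×3 block = -27
det = (-18)·(-27) = 486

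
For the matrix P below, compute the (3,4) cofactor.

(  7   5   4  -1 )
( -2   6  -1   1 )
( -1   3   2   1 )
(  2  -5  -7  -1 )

The cofactor is 417.

Delete row 3 and column 4; the remaining 3×3 submatrix is [7 5 4; -2 6 -1; 2 -5 -7].
Its determinant is -417.
The cofactor carries sign (−1)^(3+4) = −1, so C_{3,4} = −(-417) = 417.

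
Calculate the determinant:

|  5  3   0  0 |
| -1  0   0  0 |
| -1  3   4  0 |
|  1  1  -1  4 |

48

The matrix is block lower-triangular with a 2×2 block and a 2×2 block on the diagonal, so its determinant equals the product of the determinants of the diagonal blocks.
det of the 2×2 block = 3
det of the 2×2 block = 16
det = (3)·(16) = 48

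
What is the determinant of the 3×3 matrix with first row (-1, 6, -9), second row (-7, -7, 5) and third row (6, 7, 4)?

474

Expand along row 1:
  + (-1) · |-7 5; 7 4| = (-1)·(-28 − 35) = 63
  − 6 · |-7 5; 6 4| = −6·(-28 − 30) = 348
  + (-9) · |-7 -7; 6 7| = (-9)·(-49 − (-42)) = 63
Sum: (63) + (348) + (63) = 474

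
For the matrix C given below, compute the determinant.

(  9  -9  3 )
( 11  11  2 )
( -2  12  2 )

Expand along column 1:
  + 9 · |11 2; 12 2| = 9·(22 − 24) = -18
  − 11 · |-9 3; 12 2| = −11·(-18 − 36) = 594
  + (-2) · |-9 3; 11 2| = (-2)·(-18 − 33) = 102
Sum: (-18) + (594) + (102) = 678

678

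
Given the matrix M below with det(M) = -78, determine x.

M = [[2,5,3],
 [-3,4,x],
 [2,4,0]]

Expanding along the row containing x, det(M) is linear in x: det(M) = (2)·x + (-60).
Set (2)·x + (-60) = -78  ⇒  (2)·x = -18  ⇒  x = -9.

x = -9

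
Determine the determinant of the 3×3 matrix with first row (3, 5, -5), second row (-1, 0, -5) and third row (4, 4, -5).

The determinant is -45.

Expand along row 2:
  − (-1) · |5 -5; 4 -5| = −(-1)·(-25 − (-20)) = -5
  − (-5) · |3 5; 4 4| = −(-5)·(12 − 20) = -40
Sum: (-5) + (-40) = -45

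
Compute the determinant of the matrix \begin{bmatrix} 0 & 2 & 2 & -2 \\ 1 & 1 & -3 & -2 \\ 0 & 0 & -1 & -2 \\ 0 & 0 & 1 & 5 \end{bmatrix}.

The matrix is block upper-triangular with a 2×2 block and a 2×2 block on the diagonal, so its determinant equals the product of the determinants of the diagonal blocks.
det of the 2×2 block = -2
det of the 2×2 block = -3
det = (-2)·(-3) = 6

6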